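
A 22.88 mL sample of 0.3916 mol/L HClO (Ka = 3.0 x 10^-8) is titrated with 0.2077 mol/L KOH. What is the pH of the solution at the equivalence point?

10.33

n(HClO) = 0.3916 x 0.02288 = 0.008960 mol; V(KOH) at equivalence = 0.008960/0.2077 = 0.04314 L.
At equivalence all the acid is converted to ClO-; total volume = 0.02288 + 0.04314 = 0.06602 L, so [ClO-] = 0.008960/0.06602 = 0.1357 M.
Kb = Kw/Ka = 1.0e-14 / 3.0 x 10^-8 = 3.33e-7.
[OH^-] = sqrt(Kb x [ClO-]) = sqrt(3.33e-7 x 0.1357) = 0.000213 M.
pOH = 3.67, so pH = 14.00 - 3.67 = 10.33.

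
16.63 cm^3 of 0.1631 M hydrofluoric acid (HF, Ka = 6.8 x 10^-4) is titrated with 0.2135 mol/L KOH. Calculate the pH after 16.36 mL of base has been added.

12.37

n(acid) = 0.1631 x 0.01663 = 0.002712 mol; n(KOH) added = 0.2135 x 0.01636 = 0.003493 mol.
Base is in excess by 0.003493 - 0.002712 = 0.0007805 mol in a total volume of 0.03299 L.
[OH^-] = 0.0007805/0.03299 = 0.02366 M, so pOH = 1.63 and pH = 14.00 - 1.63 = 12.37.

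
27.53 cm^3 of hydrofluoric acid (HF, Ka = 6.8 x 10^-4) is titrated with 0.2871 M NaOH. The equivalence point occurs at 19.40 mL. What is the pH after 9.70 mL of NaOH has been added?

9.70 mL is exactly half the equivalence volume (19.40/2), i.e. the half-equivalence point.
There, n(HA) = n(A^-), so pH = pKa = -log(6.8 x 10^-4) = 3.17.

3.17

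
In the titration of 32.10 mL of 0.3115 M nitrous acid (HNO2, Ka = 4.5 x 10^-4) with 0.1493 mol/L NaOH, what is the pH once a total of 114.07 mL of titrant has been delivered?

n(acid) = 0.3115 x 0.03210 = 0.009999 mol; n(NaOH) added = 0.1493 x 0.1141 = 0.01703 mol.
Base is in excess by 0.01703 - 0.009999 = 0.007032 mol in a total volume of 0.1462 L.
[OH^-] = 0.007032/0.1462 = 0.04810 M, so pOH = 1.32 and pH = 14.00 - 1.32 = 12.68.

12.68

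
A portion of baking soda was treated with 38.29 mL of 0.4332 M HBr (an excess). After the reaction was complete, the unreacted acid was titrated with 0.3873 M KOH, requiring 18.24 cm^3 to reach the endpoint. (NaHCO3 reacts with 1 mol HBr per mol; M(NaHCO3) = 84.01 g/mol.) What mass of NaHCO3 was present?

Total n(HBr) added = 0.4332 x 0.03829 = 0.01659 mol.
n(KOH) used = 0.3873 x 0.01824 = 0.007064 mol, which equals the excess n(HBr).
So n(HBr) consumed by the sample = 0.01659 - 0.007064 = 0.009523 mol.
n(NaHCO3) = 0.009523 / 1 = 0.009523 mol.
mass = 0.009523 mol x 84.01 g/mol = 0.800 g.

0.800 g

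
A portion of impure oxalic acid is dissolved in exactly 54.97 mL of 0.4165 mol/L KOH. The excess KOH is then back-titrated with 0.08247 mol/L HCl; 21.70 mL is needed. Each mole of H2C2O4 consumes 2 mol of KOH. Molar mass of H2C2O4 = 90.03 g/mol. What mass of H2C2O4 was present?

0.950 g

Total n(KOH) added = 0.4165 x 0.05497 = 0.02290 mol.
n(HCl) used = 0.08247 x 0.02170 = 0.001790 mol, which equals the excess n(KOH).
So n(KOH) consumed by the sample = 0.02290 - 0.001790 = 0.02111 mol.
n(H2C2O4) = 0.02111 / 2 = 0.01055 mol.
mass = 0.01055 mol x 90.03 g/mol = 0.950 g.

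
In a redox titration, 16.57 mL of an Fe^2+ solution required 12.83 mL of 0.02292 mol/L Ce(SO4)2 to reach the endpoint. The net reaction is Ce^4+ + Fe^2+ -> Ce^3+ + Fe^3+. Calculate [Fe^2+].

0.0177 M

n(Ce(SO4)2) = 0.02292 x 0.01283 = 0.0002941 mol.
From the balanced equation, 1 mol Ce(SO4)2 reacts with 1 mol Fe^2+, so n(Fe^2+) = 0.0002941 x 1/1 = 0.0002941 mol.
[Fe^2+] = 0.0002941 / 0.01657 L = 0.0177 M.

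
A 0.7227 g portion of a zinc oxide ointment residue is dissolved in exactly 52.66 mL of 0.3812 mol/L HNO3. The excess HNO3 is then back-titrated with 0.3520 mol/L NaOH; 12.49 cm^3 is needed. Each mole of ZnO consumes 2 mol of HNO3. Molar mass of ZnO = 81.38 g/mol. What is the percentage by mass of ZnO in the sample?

88.3%

Total n(HNO3) added = 0.3812 x 0.05266 = 0.02007 mol.
n(NaOH) used = 0.3520 x 0.01249 = 0.004396 mol, which equals the excess n(HNO3).
So n(HNO3) consumed by the sample = 0.02007 - 0.004396 = 0.01568 mol.
n(ZnO) = 0.01568 / 2 = 0.007839 mol.
mass ZnO = 0.007839 x 81.38 = 0.6379 g, so %ZnO = 0.6379/0.7227 x 100 = 88.3%.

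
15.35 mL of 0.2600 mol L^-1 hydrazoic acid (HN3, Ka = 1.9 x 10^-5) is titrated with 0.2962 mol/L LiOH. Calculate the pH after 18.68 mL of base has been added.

12.66

n(acid) = 0.2600 x 0.01535 = 0.003991 mol; n(LiOH) added = 0.2962 x 0.01868 = 0.005533 mol.
Base is in excess by 0.005533 - 0.003991 = 0.001542 mol in a total volume of 0.03403 L.
[OH^-] = 0.001542/0.03403 = 0.04531 M, so pOH = 1.34 and pH = 14.00 - 1.34 = 12.66.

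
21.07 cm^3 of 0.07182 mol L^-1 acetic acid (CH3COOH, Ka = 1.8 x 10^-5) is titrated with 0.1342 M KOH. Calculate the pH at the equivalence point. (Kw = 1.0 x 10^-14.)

8.71

n(CH3COOH) = 0.07182 x 0.02107 = 0.001513 mol; V(KOH) at equivalence = 0.001513/0.1342 = 0.01128 L.
At equivalence all the acid is converted to CH3COO-; total volume = 0.02107 + 0.01128 = 0.03235 L, so [CH3COO-] = 0.001513/0.03235 = 0.04678 M.
Kb = Kw/Ka = 1.0e-14 / 1.8 x 10^-5 = 5.56e-10.
[OH^-] = sqrt(Kb x [CH3COO-]) = sqrt(5.56e-10 x 0.04678) = 5.10e-6 M.
pOH = 5.29, so pH = 14.00 - 5.29 = 8.71.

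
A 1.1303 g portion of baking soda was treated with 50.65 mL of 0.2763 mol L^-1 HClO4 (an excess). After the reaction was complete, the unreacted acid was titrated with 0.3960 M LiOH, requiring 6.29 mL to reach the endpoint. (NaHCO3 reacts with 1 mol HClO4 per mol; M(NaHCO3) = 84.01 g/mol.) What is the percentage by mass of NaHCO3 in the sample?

Total n(HClO4) added = 0.2763 x 0.05065 = 0.01399 mol.
n(LiOH) used = 0.3960 x 0.006290 = 0.002491 mol, which equals the excess n(HClO4).
So n(HClO4) consumed by the sample = 0.01399 - 0.002491 = 0.01150 mol.
n(NaHCO3) = 0.01150 / 1 = 0.01150 mol.
mass NaHCO3 = 0.01150 x 84.01 = 0.9664 g, so %NaHCO3 = 0.9664/1.1303 x 100 = 85.5%.

85.5%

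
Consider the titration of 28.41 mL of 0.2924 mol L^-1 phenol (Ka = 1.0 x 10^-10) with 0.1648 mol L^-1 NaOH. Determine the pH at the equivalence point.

n(C6H5OH) = 0.2924 x 0.02841 = 0.008307 mol; V(NaOH) at equivalence = 0.008307/0.1648 = 0.05041 L.
At equivalence all the acid is converted to C6H5O-; total volume = 0.02841 + 0.05041 = 0.07882 L, so [C6H5O-] = 0.008307/0.07882 = 0.1054 M.
Kb = Kw/Ka = 1.0e-14 / 1.0 x 10^-10 = 0.000100.
[OH^-] = sqrt(Kb x [C6H5O-]) = sqrt(0.000100 x 0.1054) = 0.00325 M.
pOH = 2.49, so pH = 14.00 - 2.49 = 11.51.

11.51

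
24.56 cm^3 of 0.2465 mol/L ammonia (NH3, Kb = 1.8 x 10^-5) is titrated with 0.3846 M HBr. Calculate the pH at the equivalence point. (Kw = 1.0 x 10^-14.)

5.04

n(NH3) = 0.2465 x 0.02456 = 0.006054 mol; V(HBr) at equivalence = 0.006054/0.3846 = 0.01574 L.
At equivalence the base is fully converted to NH4+; total volume = 0.04030 L, so [NH4+] = 0.006054/0.04030 = 0.1502 M.
Ka(NH4+) = Kw/Kb = 1.0e-14 / 1.8 x 10^-5 = 5.56e-10.
[H^+] = sqrt(Ka x [NH4+]) = sqrt(5.56e-10 x 0.1502) = 9.14e-6 M.
pH = -log(9.14e-6) = 5.04.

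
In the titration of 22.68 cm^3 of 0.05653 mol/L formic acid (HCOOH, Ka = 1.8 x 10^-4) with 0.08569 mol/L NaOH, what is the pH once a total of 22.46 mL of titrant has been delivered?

n(acid) = 0.05653 x 0.02268 = 0.001282 mol; n(NaOH) added = 0.08569 x 0.02246 = 0.001925 mol.
Base is in excess by 0.001925 - 0.001282 = 0.0006425 mol in a total volume of 0.04514 L.
[OH^-] = 0.0006425/0.04514 = 0.01423 M, so pOH = 1.85 and pH = 14.00 - 1.85 = 12.15.

12.15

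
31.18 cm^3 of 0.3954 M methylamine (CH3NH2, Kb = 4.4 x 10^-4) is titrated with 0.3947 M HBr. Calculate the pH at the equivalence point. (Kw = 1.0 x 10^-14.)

n(CH3NH2) = 0.3954 x 0.03118 = 0.01233 mol; V(HBr) at equivalence = 0.01233/0.3947 = 0.03124 L.
At equivalence the base is fully converted to CH3NH3+; total volume = 0.06242 L, so [CH3NH3+] = 0.01233/0.06242 = 0.1975 M.
Ka(CH3NH3+) = Kw/Kb = 1.0e-14 / 4.4 x 10^-4 = 2.27e-11.
[H^+] = sqrt(Ka x [CH3NH3+]) = sqrt(2.27e-11 x 0.1975) = 2.12e-6 M.
pH = -log(2.12e-6) = 5.67.

5.67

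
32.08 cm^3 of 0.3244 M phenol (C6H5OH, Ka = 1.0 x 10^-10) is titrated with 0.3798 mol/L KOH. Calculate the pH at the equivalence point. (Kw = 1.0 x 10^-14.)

11.62

n(C6H5OH) = 0.3244 x 0.03208 = 0.01041 mol; V(KOH) at equivalence = 0.01041/0.3798 = 0.02740 L.
At equivalence all the acid is converted to C6H5O-; total volume = 0.03208 + 0.02740 = 0.05948 L, so [C6H5O-] = 0.01041/0.05948 = 0.1750 M.
Kb = Kw/Ka = 1.0e-14 / 1.0 x 10^-10 = 0.000100.
[OH^-] = sqrt(Kb x [C6H5O-]) = sqrt(0.000100 x 0.1750) = 0.00418 M.
pOH = 2.38, so pH = 14.00 - 2.38 = 11.62.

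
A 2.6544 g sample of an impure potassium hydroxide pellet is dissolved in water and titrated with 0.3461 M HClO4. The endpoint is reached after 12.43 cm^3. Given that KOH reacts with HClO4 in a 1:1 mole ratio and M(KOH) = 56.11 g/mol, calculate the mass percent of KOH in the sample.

9.09%

n(HClO4) = 0.3461 x 0.01243 = 0.004302 mol.
n(KOH) = 0.004302 / 1 = 0.004302 mol.
mass of KOH = 0.004302 x 56.11 = 0.2414 g.
% purity = 0.2414 / 2.6544 x 100 = 9.09%.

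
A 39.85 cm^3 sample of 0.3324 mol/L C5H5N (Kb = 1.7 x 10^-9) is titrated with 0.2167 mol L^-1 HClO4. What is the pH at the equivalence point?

3.06

n(C5H5N) = 0.3324 x 0.03985 = 0.01325 mol; V(HClO4) at equivalence = 0.01325/0.2167 = 0.06113 L.
At equivalence the base is fully converted to C5H5NH+; total volume = 0.1010 L, so [C5H5NH+] = 0.01325/0.1010 = 0.1312 M.
Ka(C5H5NH+) = Kw/Kb = 1.0e-14 / 1.7 x 10^-9 = 5.88e-6.
[H^+] = sqrt(Ka x [C5H5NH+]) = sqrt(5.88e-6 x 0.1312) = 0.000878 M.
pH = -log(0.000878) = 3.06.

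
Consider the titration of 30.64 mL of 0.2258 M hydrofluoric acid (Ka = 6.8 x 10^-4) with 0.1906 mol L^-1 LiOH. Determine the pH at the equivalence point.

n(HF) = 0.2258 x 0.03064 = 0.006919 mol; V(LiOH) at equivalence = 0.006919/0.1906 = 0.03630 L.
At equivalence all the acid is converted to F-; total volume = 0.03064 + 0.03630 = 0.06694 L, so [F-] = 0.006919/0.06694 = 0.1034 M.
Kb = Kw/Ka = 1.0e-14 / 6.8 x 10^-4 = 1.47e-11.
[OH^-] = sqrt(Kb x [F-]) = sqrt(1.47e-11 x 0.1034) = 1.23e-6 M.
pOH = 5.91, so pH = 14.00 - 5.91 = 8.09.

8.09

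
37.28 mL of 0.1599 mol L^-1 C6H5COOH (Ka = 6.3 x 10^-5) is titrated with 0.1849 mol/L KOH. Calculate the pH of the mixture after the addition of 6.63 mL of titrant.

3.61

Initial n(C6H5COOH) = 0.1599 x 0.03728 = 0.005961 mol.
n(KOH) added = 0.1849 x 0.006630 = 0.001226 mol, converting that many moles of C6H5COOH to C6H5COO-.
Remaining n(C6H5COOH) = 0.004735 mol; n(C6H5COO-) = 0.001226 mol.
By Henderson-Hasselbalch, pH = pKa + log([A^-]/[HA]) = 4.20 + log(0.001226/0.004735) = 4.20 + (-0.59) = 3.61.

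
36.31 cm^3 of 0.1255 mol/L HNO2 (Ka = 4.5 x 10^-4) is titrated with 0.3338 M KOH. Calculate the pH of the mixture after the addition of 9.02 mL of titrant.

3.64

Initial n(HNO2) = 0.1255 x 0.03631 = 0.004557 mol.
n(KOH) added = 0.3338 x 0.009020 = 0.003011 mol, converting that many moles of HNO2 to NO2-.
Remaining n(HNO2) = 0.001546 mol; n(NO2-) = 0.003011 mol.
By Henderson-Hasselbalch, pH = pKa + log([A^-]/[HA]) = 3.35 + log(0.003011/0.001546) = 3.35 + (+0.29) = 3.64.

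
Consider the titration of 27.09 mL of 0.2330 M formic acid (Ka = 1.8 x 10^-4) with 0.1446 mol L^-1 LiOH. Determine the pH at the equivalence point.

8.35

n(HCOOH) = 0.2330 x 0.02709 = 0.006312 mol; V(LiOH) at equivalence = 0.006312/0.1446 = 0.04365 L.
At equivalence all the acid is converted to HCOO-; total volume = 0.02709 + 0.04365 = 0.07074 L, so [HCOO-] = 0.006312/0.07074 = 0.08923 M.
Kb = Kw/Ka = 1.0e-14 / 1.8 x 10^-4 = 5.56e-11.
[OH^-] = sqrt(Kb x [HCOO-]) = sqrt(5.56e-11 x 0.08923) = 2.23e-6 M.
pOH = 5.65, so pH = 14.00 - 5.65 = 8.35.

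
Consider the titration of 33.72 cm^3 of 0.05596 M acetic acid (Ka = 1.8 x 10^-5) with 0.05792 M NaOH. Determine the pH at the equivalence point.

n(CH3COOH) = 0.05596 x 0.03372 = 0.001887 mol; V(NaOH) at equivalence = 0.001887/0.05792 = 0.03258 L.
At equivalence all the acid is converted to CH3COO-; total volume = 0.03372 + 0.03258 = 0.06630 L, so [CH3COO-] = 0.001887/0.06630 = 0.02846 M.
Kb = Kw/Ka = 1.0e-14 / 1.8 x 10^-5 = 5.56e-10.
[OH^-] = sqrt(Kb x [CH3COO-]) = sqrt(5.56e-10 x 0.02846) = 3.98e-6 M.
pOH = 5.40, so pH = 14.00 - 5.40 = 8.60.

8.60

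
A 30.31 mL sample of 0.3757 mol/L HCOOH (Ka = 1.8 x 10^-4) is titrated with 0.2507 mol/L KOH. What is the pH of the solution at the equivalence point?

n(HCOOH) = 0.3757 x 0.03031 = 0.01139 mol; V(KOH) at equivalence = 0.01139/0.2507 = 0.04542 L.
At equivalence all the acid is converted to HCOO-; total volume = 0.03031 + 0.04542 = 0.07573 L, so [HCOO-] = 0.01139/0.07573 = 0.1504 M.
Kb = Kw/Ka = 1.0e-14 / 1.8 x 10^-4 = 5.56e-11.
[OH^-] = sqrt(Kb x [HCOO-]) = sqrt(5.56e-11 x 0.1504) = 2.89e-6 M.
pOH = 5.54, so pH = 14.00 - 5.54 = 8.46.

8.46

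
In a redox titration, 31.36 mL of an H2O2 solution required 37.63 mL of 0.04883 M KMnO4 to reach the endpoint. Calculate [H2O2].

n(KMnO4) = 0.04883 x 0.03763 = 0.001837 mol.
From the balanced equation, 2 mol KMnO4 reacts with 5 mol H2O2, so n(H2O2) = 0.001837 x 5/2 = 0.004594 mol.
[H2O2] = 0.004594 / 0.03136 L = 0.146 M.

0.146 M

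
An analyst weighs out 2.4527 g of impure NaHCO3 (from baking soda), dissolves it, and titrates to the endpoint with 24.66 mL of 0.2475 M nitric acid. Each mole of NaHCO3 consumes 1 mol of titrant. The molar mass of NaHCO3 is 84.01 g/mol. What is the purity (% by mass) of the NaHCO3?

n(HNO3) = 0.2475 x 0.02466 = 0.006103 mol.
n(NaHCO3) = 0.006103 / 1 = 0.006103 mol.
mass of NaHCO3 = 0.006103 x 84.01 = 0.5127 g.
% purity = 0.5127 / 2.4527 x 100 = 20.9%.

20.9%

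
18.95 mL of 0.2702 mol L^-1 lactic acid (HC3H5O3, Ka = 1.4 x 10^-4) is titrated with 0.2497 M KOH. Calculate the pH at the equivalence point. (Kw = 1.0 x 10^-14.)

n(HC3H5O3) = 0.2702 x 0.01895 = 0.005120 mol; V(KOH) at equivalence = 0.005120/0.2497 = 0.02051 L.
At equivalence all the acid is converted to C3H5O3-; total volume = 0.01895 + 0.02051 = 0.03946 L, so [C3H5O3-] = 0.005120/0.03946 = 0.1298 M.
Kb = Kw/Ka = 1.0e-14 / 1.4 x 10^-4 = 7.14e-11.
[OH^-] = sqrt(Kb x [C3H5O3-]) = sqrt(7.14e-11 x 0.1298) = 3.04e-6 M.
pOH = 5.52, so pH = 14.00 - 5.52 = 8.48.

8.48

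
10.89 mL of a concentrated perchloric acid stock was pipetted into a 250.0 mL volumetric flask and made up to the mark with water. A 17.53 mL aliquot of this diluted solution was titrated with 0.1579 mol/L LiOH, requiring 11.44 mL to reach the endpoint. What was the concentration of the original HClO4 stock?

2.37 M

n(LiOH) = 0.1579 x 0.01144 = 0.001806 mol.
n(HClO4) in the aliquot = 0.001806 mol.
[diluted HClO4] = 0.001806 / 0.01753 = 0.1030 M.
Dilution factor = 250.0/10.89 = 22.96, so [stock] = 0.1030 x 22.96 = 2.37 M.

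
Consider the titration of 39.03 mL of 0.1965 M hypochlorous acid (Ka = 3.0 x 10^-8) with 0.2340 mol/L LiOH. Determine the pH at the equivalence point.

10.28

n(HClO) = 0.1965 x 0.03903 = 0.007669 mol; V(LiOH) at equivalence = 0.007669/0.2340 = 0.03278 L.
At equivalence all the acid is converted to ClO-; total volume = 0.03903 + 0.03278 = 0.07181 L, so [ClO-] = 0.007669/0.07181 = 0.1068 M.
Kb = Kw/Ka = 1.0e-14 / 3.0 x 10^-8 = 3.33e-7.
[OH^-] = sqrt(Kb x [ClO-]) = sqrt(3.33e-7 x 0.1068) = 0.000189 M.
pOH = 3.72, so pH = 14.00 - 3.72 = 10.28.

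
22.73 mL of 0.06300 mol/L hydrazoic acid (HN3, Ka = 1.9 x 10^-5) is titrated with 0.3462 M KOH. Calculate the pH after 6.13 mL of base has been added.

n(acid) = 0.06300 x 0.02273 = 0.001432 mol; n(KOH) added = 0.3462 x 0.006130 = 0.002122 mol.
Base is in excess by 0.002122 - 0.001432 = 0.0006902 mol in a total volume of 0.02886 L.
[OH^-] = 0.0006902/0.02886 = 0.02392 M, so pOH = 1.62 and pH = 14.00 - 1.62 = 12.38.

12.38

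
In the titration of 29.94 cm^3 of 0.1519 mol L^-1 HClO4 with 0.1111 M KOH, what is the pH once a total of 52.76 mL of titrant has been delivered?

12.20

n(acid) = 0.1519 x 0.02994 = 0.004548 mol; n(KOH) added = 0.1111 x 0.05276 = 0.005862 mol.
Base is in excess by 0.005862 - 0.004548 = 0.001314 mol in a total volume of 0.08270 L.
[OH^-] = 0.001314/0.08270 = 0.01589 M, so pOH = 1.80 and pH = 14.00 - 1.80 = 12.20.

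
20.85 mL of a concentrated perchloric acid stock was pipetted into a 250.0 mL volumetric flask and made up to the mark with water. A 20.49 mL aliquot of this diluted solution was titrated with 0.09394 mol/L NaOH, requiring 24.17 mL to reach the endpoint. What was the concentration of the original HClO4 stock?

1.33 M

n(NaOH) = 0.09394 x 0.02417 = 0.002271 mol.
n(HClO4) in the aliquot = 0.002271 mol.
[diluted HClO4] = 0.002271 / 0.02049 = 0.1108 M.
Dilution factor = 250.0/20.85 = 11.99, so [stock] = 0.1108 x 11.99 = 1.33 M.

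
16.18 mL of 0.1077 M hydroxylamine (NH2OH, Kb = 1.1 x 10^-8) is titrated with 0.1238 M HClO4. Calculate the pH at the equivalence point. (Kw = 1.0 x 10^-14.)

n(NH2OH) = 0.1077 x 0.01618 = 0.001743 mol; V(HClO4) at equivalence = 0.001743/0.1238 = 0.01408 L.
At equivalence the base is fully converted to NH3OH+; total volume = 0.03026 L, so [NH3OH+] = 0.001743/0.03026 = 0.05760 M.
Ka(NH3OH+) = Kw/Kb = 1.0e-14 / 1.1 x 10^-8 = 9.09e-7.
[H^+] = sqrt(Ka x [NH3OH+]) = sqrt(9.09e-7 x 0.05760) = 0.000229 M.
pH = -log(0.000229) = 3.64.

3.64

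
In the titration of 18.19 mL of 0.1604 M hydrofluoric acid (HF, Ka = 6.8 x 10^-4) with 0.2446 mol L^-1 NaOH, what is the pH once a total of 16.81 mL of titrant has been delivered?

n(acid) = 0.1604 x 0.01819 = 0.002918 mol; n(NaOH) added = 0.2446 x 0.01681 = 0.004112 mol.
Base is in excess by 0.004112 - 0.002918 = 0.001194 mol in a total volume of 0.03500 L.
[OH^-] = 0.001194/0.03500 = 0.03412 M, so pOH = 1.47 and pH = 14.00 - 1.47 = 12.53.

12.53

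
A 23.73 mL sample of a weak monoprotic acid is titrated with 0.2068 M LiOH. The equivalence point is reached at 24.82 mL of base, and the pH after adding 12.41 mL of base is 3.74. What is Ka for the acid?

1.8 x 10^-4

12.41 mL is half of the equivalence volume, so this is the half-equivalence point where [HA] = [A^-].
At half-equivalence pH = pKa, so pKa = 3.74.
Ka = 10^(-3.74) = 1.8 x 10^-4.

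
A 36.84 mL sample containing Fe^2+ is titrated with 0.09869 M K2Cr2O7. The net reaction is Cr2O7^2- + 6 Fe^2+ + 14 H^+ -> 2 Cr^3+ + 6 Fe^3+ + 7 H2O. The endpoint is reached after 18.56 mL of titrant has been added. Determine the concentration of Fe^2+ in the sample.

0.298 M

n(K2Cr2O7) = 0.09869 x 0.01856 = 0.001832 mol.
From the balanced equation, 1 mol K2Cr2O7 reacts with 6 mol Fe^2+, so n(Fe^2+) = 0.001832 x 6/1 = 0.01099 mol.
[Fe^2+] = 0.01099 / 0.03684 L = 0.298 M.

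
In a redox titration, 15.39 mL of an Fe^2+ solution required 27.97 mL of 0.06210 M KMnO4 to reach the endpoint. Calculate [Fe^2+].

0.564 M

n(KMnO4) = 0.06210 x 0.02797 = 0.001737 mol.
From the balanced equation, 1 mol KMnO4 reacts with 5 mol Fe^2+, so n(Fe^2+) = 0.001737 x 5/1 = 0.008685 mol.
[Fe^2+] = 0.008685 / 0.01539 L = 0.564 M.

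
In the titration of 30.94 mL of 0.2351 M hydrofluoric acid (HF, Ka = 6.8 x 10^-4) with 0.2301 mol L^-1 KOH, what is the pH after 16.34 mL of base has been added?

3.20

Initial n(HF) = 0.2351 x 0.03094 = 0.007274 mol.
n(KOH) added = 0.2301 x 0.01634 = 0.003760 mol, converting that many moles of HF to F-.
Remaining n(HF) = 0.003514 mol; n(F-) = 0.003760 mol.
By Henderson-Hasselbalch, pH = pKa + log([A^-]/[HA]) = 3.17 + log(0.003760/0.003514) = 3.17 + (+0.03) = 3.20.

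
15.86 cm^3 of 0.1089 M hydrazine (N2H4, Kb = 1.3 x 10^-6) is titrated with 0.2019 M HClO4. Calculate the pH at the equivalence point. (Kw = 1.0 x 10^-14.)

4.63

n(N2H4) = 0.1089 x 0.01586 = 0.001727 mol; V(HClO4) at equivalence = 0.001727/0.2019 = 0.008555 L.
At equivalence the base is fully converted to N2H5+; total volume = 0.02441 L, so [N2H5+] = 0.001727/0.02441 = 0.07074 M.
Ka(N2H5+) = Kw/Kb = 1.0e-14 / 1.3 x 10^-6 = 7.69e-9.
[H^+] = sqrt(Ka x [N2H5+]) = sqrt(7.69e-9 x 0.07074) = 2.33e-5 M.
pH = -log(2.33e-5) = 4.63.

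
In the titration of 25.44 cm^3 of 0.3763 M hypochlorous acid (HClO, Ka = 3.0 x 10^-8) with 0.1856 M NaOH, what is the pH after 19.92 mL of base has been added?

7.32

Initial n(HClO) = 0.3763 x 0.02544 = 0.009573 mol.
n(NaOH) added = 0.1856 x 0.01992 = 0.003697 mol, converting that many moles of HClO to ClO-.
Remaining n(HClO) = 0.005876 mol; n(ClO-) = 0.003697 mol.
By Henderson-Hasselbalch, pH = pKa + log([A^-]/[HA]) = 7.52 + log(0.003697/0.005876) = 7.52 + (-0.20) = 7.32.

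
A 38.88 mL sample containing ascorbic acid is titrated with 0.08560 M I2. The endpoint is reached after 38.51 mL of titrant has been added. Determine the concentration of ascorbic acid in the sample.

n(I2) = 0.08560 x 0.03851 = 0.003296 mol.
From the balanced equation, 1 mol I2 reacts with 1 mol ascorbic acid, so n(ascorbic acid) = 0.003296 x 1/1 = 0.003296 mol.
[ascorbic acid] = 0.003296 / 0.03888 L = 0.0848 M.

0.0848 M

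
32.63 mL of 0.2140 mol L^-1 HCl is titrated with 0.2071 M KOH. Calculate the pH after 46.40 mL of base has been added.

n(acid) = 0.2140 x 0.03263 = 0.006983 mol; n(KOH) added = 0.2071 x 0.04640 = 0.009609 mol.
Base is in excess by 0.009609 - 0.006983 = 0.002627 mol in a total volume of 0.07903 L.
[OH^-] = 0.002627/0.07903 = 0.03324 M, so pOH = 1.48 and pH = 14.00 - 1.48 = 12.52.

12.52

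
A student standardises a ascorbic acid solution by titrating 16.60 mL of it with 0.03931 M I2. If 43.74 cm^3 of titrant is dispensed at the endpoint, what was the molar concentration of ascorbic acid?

n(I2) = 0.03931 x 0.04374 = 0.001719 mol.
From the balanced equation, 1 mol I2 reacts with 1 mol ascorbic acid, so n(ascorbic acid) = 0.001719 x 1/1 = 0.001719 mol.
[ascorbic acid] = 0.001719 / 0.01660 L = 0.104 M.

0.104 M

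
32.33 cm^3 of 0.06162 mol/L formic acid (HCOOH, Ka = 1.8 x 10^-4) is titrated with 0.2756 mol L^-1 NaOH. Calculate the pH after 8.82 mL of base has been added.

n(acid) = 0.06162 x 0.03233 = 0.001992 mol; n(NaOH) added = 0.2756 x 0.008820 = 0.002431 mol.
Base is in excess by 0.002431 - 0.001992 = 0.0004386 mol in a total volume of 0.04115 L.
[OH^-] = 0.0004386/0.04115 = 0.01066 M, so pOH = 1.97 and pH = 14.00 - 1.97 = 12.03.

12.03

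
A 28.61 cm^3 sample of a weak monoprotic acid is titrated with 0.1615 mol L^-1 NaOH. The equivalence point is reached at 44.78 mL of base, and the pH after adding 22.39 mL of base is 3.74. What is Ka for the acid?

22.39 mL is half of the equivalence volume, so this is the half-equivalence point where [HA] = [A^-].
At half-equivalence pH = pKa, so pKa = 3.74.
Ka = 10^(-3.74) = 1.8 x 10^-4.

1.8 x 10^-4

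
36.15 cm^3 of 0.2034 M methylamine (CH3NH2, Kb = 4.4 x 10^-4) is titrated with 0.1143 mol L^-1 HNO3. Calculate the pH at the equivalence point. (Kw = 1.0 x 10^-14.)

5.89

n(CH3NH2) = 0.2034 x 0.03615 = 0.007353 mol; V(HNO3) at equivalence = 0.007353/0.1143 = 0.06433 L.
At equivalence the base is fully converted to CH3NH3+; total volume = 0.1005 L, so [CH3NH3+] = 0.007353/0.1005 = 0.07318 M.
Ka(CH3NH3+) = Kw/Kb = 1.0e-14 / 4.4 x 10^-4 = 2.27e-11.
[H^+] = sqrt(Ka x [CH3NH3+]) = sqrt(2.27e-11 x 0.07318) = 1.29e-6 M.
pH = -log(1.29e-6) = 5.89.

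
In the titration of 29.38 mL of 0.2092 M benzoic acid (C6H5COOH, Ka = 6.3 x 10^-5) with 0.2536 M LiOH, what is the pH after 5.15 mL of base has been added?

3.63

Initial n(C6H5COOH) = 0.2092 x 0.02938 = 0.006146 mol.
n(LiOH) added = 0.2536 x 0.005150 = 0.001306 mol, converting that many moles of C6H5COOH to C6H5COO-.
Remaining n(C6H5COOH) = 0.004840 mol; n(C6H5COO-) = 0.001306 mol.
By Henderson-Hasselbalch, pH = pKa + log([A^-]/[HA]) = 4.20 + log(0.001306/0.004840) = 4.20 + (-0.57) = 3.63.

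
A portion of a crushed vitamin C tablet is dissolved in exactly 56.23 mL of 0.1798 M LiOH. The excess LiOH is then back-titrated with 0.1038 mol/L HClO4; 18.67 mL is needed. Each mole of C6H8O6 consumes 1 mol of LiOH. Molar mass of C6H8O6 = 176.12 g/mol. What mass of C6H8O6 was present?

Total n(LiOH) added = 0.1798 x 0.05623 = 0.01011 mol.
n(HClO4) used = 0.1038 x 0.01867 = 0.001938 mol, which equals the excess n(LiOH).
So n(LiOH) consumed by the sample = 0.01011 - 0.001938 = 0.008172 mol.
n(C6H8O6) = 0.008172 / 1 = 0.008172 mol.
mass = 0.008172 mol x 176.12 g/mol = 1.44 g.

1.44 g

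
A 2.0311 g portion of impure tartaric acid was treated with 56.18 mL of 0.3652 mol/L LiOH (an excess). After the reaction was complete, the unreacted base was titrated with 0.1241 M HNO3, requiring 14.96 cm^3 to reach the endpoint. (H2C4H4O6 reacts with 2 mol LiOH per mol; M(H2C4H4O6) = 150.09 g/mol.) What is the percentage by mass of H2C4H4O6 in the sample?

68.9%

Total n(LiOH) added = 0.3652 x 0.05618 = 0.02052 mol.
n(HNO3) used = 0.1241 x 0.01496 = 0.001857 mol, which equals the excess n(LiOH).
So n(LiOH) consumed by the sample = 0.02052 - 0.001857 = 0.01866 mol.
n(H2C4H4O6) = 0.01866 / 2 = 0.009330 mol.
mass H2C4H4O6 = 0.009330 x 150.09 = 1.400 g, so %H2C4H4O6 = 1.400/2.0311 x 100 = 68.9%.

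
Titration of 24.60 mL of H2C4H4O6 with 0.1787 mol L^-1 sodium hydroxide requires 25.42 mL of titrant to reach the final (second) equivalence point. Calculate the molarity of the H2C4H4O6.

n(NaOH) = 0.1787 x 0.02542 = 0.004543 mol.
At the final (second) equivalence point, 2 mol OH^- react per mol H2C4H4O6, so n(H2C4H4O6) = 0.004543 / 2 = 0.002271 mol.
[H2C4H4O6] = 0.002271 / 0.02460 L = 0.0923 M.

0.0923 M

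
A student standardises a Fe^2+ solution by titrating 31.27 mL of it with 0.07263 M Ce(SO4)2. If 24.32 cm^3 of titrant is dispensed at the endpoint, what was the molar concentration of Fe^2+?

n(Ce(SO4)2) = 0.07263 x 0.02432 = 0.001766 mol.
From the balanced equation, 1 mol Ce(SO4)2 reacts with 1 mol Fe^2+, so n(Fe^2+) = 0.001766 x 1/1 = 0.001766 mol.
[Fe^2+] = 0.001766 / 0.03127 L = 0.0565 M.

0.0565 M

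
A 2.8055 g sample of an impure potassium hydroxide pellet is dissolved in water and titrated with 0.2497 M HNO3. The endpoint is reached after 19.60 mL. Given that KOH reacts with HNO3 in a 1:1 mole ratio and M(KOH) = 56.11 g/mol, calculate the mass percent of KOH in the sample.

9.79%

n(HNO3) = 0.2497 x 0.01960 = 0.004894 mol.
n(KOH) = 0.004894 / 1 = 0.004894 mol.
mass of KOH = 0.004894 x 56.11 = 0.2746 g.
% purity = 0.2746 / 2.8055 x 100 = 9.79%.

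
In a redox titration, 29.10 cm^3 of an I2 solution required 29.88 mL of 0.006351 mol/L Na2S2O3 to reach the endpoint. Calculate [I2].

n(Na2S2O3) = 0.006351 x 0.02988 = 0.0001898 mol.
From the balanced equation, 2 mol Na2S2O3 reacts with 1 mol I2, so n(I2) = 0.0001898 x 1/2 = 9.488e-5 mol.
[I2] = 9.488e-5 / 0.02910 L = 0.00326 M.

0.00326 M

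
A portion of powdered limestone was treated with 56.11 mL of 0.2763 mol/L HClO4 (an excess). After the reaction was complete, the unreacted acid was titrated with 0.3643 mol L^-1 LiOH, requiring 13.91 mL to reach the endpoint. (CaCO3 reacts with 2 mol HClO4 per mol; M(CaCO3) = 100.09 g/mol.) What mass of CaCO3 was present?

0.522 g

Total n(HClO4) added = 0.2763 x 0.05611 = 0.01550 mol.
n(LiOH) used = 0.3643 x 0.01391 = 0.005067 mol, which equals the excess n(HClO4).
So n(HClO4) consumed by the sample = 0.01550 - 0.005067 = 0.01044 mol.
n(CaCO3) = 0.01044 / 2 = 0.005218 mol.
mass = 0.005218 mol x 100.09 g/mol = 0.522 g.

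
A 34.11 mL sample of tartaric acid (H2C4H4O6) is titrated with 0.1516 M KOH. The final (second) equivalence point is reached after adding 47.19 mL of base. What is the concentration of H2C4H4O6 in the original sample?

n(KOH) = 0.1516 x 0.04719 = 0.007154 mol.
At the final (second) equivalence point, 2 mol OH^- react per mol H2C4H4O6, so n(H2C4H4O6) = 0.007154 / 2 = 0.003577 mol.
[H2C4H4O6] = 0.003577 / 0.03411 L = 0.105 M.

0.105 M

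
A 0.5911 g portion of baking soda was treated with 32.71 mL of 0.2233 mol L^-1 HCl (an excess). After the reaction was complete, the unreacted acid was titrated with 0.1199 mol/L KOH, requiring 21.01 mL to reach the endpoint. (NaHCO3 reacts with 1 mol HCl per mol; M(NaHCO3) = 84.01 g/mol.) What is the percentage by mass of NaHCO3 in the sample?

68.0%

Total n(HCl) added = 0.2233 x 0.03271 = 0.007304 mol.
n(KOH) used = 0.1199 x 0.02101 = 0.002519 mol, which equals the excess n(HCl).
So n(HCl) consumed by the sample = 0.007304 - 0.002519 = 0.004785 mol.
n(NaHCO3) = 0.004785 / 1 = 0.004785 mol.
mass NaHCO3 = 0.004785 x 84.01 = 0.4020 g, so %NaHCO3 = 0.4020/0.5911 x 100 = 68.0%.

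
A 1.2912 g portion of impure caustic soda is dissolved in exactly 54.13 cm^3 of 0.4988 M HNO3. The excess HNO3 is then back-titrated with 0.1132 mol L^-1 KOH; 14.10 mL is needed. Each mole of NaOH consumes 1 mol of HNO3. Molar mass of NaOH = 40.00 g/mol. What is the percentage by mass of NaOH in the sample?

78.7%

Total n(HNO3) added = 0.4988 x 0.05413 = 0.02700 mol.
n(KOH) used = 0.1132 x 0.01410 = 0.001596 mol, which equals the excess n(HNO3).
So n(HNO3) consumed by the sample = 0.02700 - 0.001596 = 0.02540 mol.
n(NaOH) = 0.02540 / 1 = 0.02540 mol.
mass NaOH = 0.02540 x 40.00 = 1.016 g, so %NaOH = 1.016/1.2912 x 100 = 78.7%.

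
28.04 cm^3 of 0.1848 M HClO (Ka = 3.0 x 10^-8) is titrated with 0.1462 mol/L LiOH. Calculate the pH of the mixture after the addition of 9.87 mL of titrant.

Initial n(HClO) = 0.1848 x 0.02804 = 0.005182 mol.
n(LiOH) added = 0.1462 x 0.009870 = 0.001443 mol, converting that many moles of HClO to ClO-.
Remaining n(HClO) = 0.003739 mol; n(ClO-) = 0.001443 mol.
By Henderson-Hasselbalch, pH = pKa + log([A^-]/[HA]) = 7.52 + log(0.001443/0.003739) = 7.52 + (-0.41) = 7.11.

7.11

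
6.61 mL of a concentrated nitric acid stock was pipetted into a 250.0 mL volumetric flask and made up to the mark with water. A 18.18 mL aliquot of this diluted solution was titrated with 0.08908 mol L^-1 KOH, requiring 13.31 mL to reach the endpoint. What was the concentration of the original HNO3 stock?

n(KOH) = 0.08908 x 0.01331 = 0.001186 mol.
n(HNO3) in the aliquot = 0.001186 mol.
[diluted HNO3] = 0.001186 / 0.01818 = 0.06522 M.
Dilution factor = 250.0/6.610 = 37.82, so [stock] = 0.06522 x 37.82 = 2.47 M.

2.47 M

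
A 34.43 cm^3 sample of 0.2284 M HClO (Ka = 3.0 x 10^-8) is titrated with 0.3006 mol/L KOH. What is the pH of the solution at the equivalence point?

n(HClO) = 0.2284 x 0.03443 = 0.007864 mol; V(KOH) at equivalence = 0.007864/0.3006 = 0.02616 L.
At equivalence all the acid is converted to ClO-; total volume = 0.03443 + 0.02616 = 0.06059 L, so [ClO-] = 0.007864/0.06059 = 0.1298 M.
Kb = Kw/Ka = 1.0e-14 / 3.0 x 10^-8 = 3.33e-7.
[OH^-] = sqrt(Kb x [ClO-]) = sqrt(3.33e-7 x 0.1298) = 0.000208 M.
pOH = 3.68, so pH = 14.00 - 3.68 = 10.32.

10.32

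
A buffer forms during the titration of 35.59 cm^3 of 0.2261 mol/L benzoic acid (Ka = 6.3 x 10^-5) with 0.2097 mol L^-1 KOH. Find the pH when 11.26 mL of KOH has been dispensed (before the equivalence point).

Initial n(C6H5COOH) = 0.2261 x 0.03559 = 0.008047 mol.
n(KOH) added = 0.2097 x 0.01126 = 0.002361 mol, converting that many moles of C6H5COOH to C6H5COO-.
Remaining n(C6H5COOH) = 0.005686 mol; n(C6H5COO-) = 0.002361 mol.
By Henderson-Hasselbalch, pH = pKa + log([A^-]/[HA]) = 4.20 + log(0.002361/0.005686) = 4.20 + (-0.38) = 3.82.

3.82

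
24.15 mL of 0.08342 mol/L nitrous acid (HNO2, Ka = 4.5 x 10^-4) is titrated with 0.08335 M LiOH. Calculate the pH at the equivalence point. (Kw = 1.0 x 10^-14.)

7.98

n(HNO2) = 0.08342 x 0.02415 = 0.002015 mol; V(LiOH) at equivalence = 0.002015/0.08335 = 0.02417 L.
At equivalence all the acid is converted to NO2-; total volume = 0.02415 + 0.02417 = 0.04832 L, so [NO2-] = 0.002015/0.04832 = 0.04169 M.
Kb = Kw/Ka = 1.0e-14 / 4.5 x 10^-4 = 2.22e-11.
[OH^-] = sqrt(Kb x [NO2-]) = sqrt(2.22e-11 x 0.04169) = 9.63e-7 M.
pOH = 6.02, so pH = 14.00 - 6.02 = 7.98.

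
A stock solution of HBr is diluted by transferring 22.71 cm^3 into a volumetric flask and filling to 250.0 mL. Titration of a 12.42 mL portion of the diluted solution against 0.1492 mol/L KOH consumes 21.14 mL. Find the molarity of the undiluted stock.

2.80 M

n(KOH) = 0.1492 x 0.02114 = 0.003154 mol.
n(HBr) in the aliquot = 0.003154 mol.
[diluted HBr] = 0.003154 / 0.01242 = 0.2540 M.
Dilution factor = 250.0/22.71 = 11.01, so [stock] = 0.2540 x 11.01 = 2.80 M.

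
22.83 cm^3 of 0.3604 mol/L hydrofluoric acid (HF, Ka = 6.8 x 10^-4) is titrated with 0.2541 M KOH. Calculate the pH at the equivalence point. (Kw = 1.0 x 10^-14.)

n(HF) = 0.3604 x 0.02283 = 0.008228 mol; V(KOH) at equivalence = 0.008228/0.2541 = 0.03238 L.
At equivalence all the acid is converted to F-; total volume = 0.02283 + 0.03238 = 0.05521 L, so [F-] = 0.008228/0.05521 = 0.1490 M.
Kb = Kw/Ka = 1.0e-14 / 6.8 x 10^-4 = 1.47e-11.
[OH^-] = sqrt(Kb x [F-]) = sqrt(1.47e-11 x 0.1490) = 1.48e-6 M.
pOH = 5.83, so pH = 14.00 - 5.83 = 8.17.

8.17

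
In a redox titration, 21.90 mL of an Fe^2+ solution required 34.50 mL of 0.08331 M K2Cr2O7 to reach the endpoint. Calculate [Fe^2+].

0.787 M

n(K2Cr2O7) = 0.08331 x 0.03450 = 0.002874 mol.
From the balanced equation, 1 mol K2Cr2O7 reacts with 6 mol Fe^2+, so n(Fe^2+) = 0.002874 x 6/1 = 0.01725 mol.
[Fe^2+] = 0.01725 / 0.02190 L = 0.787 M.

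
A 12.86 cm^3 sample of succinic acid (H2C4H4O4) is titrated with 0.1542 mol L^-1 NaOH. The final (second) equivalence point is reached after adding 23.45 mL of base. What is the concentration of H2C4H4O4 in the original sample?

0.141 M

n(NaOH) = 0.1542 x 0.02345 = 0.003616 mol.
At the final (second) equivalence point, 2 mol OH^- react per mol H2C4H4O4, so n(H2C4H4O4) = 0.003616 / 2 = 0.001808 mol.
[H2C4H4O4] = 0.001808 / 0.01286 L = 0.141 M.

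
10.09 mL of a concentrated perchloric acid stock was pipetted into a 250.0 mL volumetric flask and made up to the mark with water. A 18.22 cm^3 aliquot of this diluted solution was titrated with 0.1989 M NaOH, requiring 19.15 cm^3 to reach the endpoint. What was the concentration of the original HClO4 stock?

n(NaOH) = 0.1989 x 0.01915 = 0.003809 mol.
n(HClO4) in the aliquot = 0.003809 mol.
[diluted HClO4] = 0.003809 / 0.01822 = 0.2091 M.
Dilution factor = 250.0/10.09 = 24.78, so [stock] = 0.2091 x 24.78 = 5.18 M.

5.18 M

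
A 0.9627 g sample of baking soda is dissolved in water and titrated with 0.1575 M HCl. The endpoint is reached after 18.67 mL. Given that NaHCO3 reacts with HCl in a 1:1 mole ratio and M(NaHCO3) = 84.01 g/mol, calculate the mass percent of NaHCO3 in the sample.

25.7%

n(HCl) = 0.1575 x 0.01867 = 0.002941 mol.
n(NaHCO3) = 0.002941 / 1 = 0.002941 mol.
mass of NaHCO3 = 0.002941 x 84.01 = 0.2470 g.
% purity = 0.2470 / 0.9627 x 100 = 25.7%.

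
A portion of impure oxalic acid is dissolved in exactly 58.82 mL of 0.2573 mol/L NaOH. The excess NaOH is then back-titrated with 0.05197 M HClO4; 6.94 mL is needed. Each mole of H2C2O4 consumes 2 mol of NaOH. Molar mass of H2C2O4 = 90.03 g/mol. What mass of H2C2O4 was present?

0.665 g

Total n(NaOH) added = 0.2573 x 0.05882 = 0.01513 mol.
n(HClO4) used = 0.05197 x 0.006940 = 0.0003607 mol, which equals the excess n(NaOH).
So n(NaOH) consumed by the sample = 0.01513 - 0.0003607 = 0.01477 mol.
n(H2C2O4) = 0.01477 / 2 = 0.007387 mol.
mass = 0.007387 mol x 90.03 g/mol = 0.665 g.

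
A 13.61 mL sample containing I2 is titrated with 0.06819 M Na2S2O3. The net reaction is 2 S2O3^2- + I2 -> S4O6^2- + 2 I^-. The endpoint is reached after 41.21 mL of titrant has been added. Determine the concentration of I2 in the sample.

n(Na2S2O3) = 0.06819 x 0.04121 = 0.002810 mol.
From the balanced equation, 2 mol Na2S2O3 reacts with 1 mol I2, so n(I2) = 0.002810 x 1/2 = 0.001405 mol.
[I2] = 0.001405 / 0.01361 L = 0.103 M.

0.103 M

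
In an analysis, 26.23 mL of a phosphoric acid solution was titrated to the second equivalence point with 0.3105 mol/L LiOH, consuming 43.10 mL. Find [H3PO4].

n(LiOH) = 0.3105 x 0.04310 = 0.01338 mol.
At the second equivalence point, 2 mol OH^- react per mol H3PO4, so n(H3PO4) = 0.01338 / 2 = 0.006691 mol.
[H3PO4] = 0.006691 / 0.02623 L = 0.255 M.

0.255 M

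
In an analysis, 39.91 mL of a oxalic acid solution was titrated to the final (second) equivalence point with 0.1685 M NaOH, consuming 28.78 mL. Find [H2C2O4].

n(NaOH) = 0.1685 x 0.02878 = 0.004849 mol.
At the final (second) equivalence point, 2 mol OH^- react per mol H2C2O4, so n(H2C2O4) = 0.004849 / 2 = 0.002425 mol.
[H2C2O4] = 0.002425 / 0.03991 L = 0.0608 M.

0.0608 M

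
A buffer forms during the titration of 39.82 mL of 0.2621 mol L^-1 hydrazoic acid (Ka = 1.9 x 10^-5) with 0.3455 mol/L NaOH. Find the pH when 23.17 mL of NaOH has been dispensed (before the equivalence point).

Initial n(HN3) = 0.2621 x 0.03982 = 0.01044 mol.
n(NaOH) added = 0.3455 x 0.02317 = 0.008005 mol, converting that many moles of HN3 to N3-.
Remaining n(HN3) = 0.002432 mol; n(N3-) = 0.008005 mol.
By Henderson-Hasselbalch, pH = pKa + log([A^-]/[HA]) = 4.72 + log(0.008005/0.002432) = 4.72 + (+0.52) = 5.24.

5.24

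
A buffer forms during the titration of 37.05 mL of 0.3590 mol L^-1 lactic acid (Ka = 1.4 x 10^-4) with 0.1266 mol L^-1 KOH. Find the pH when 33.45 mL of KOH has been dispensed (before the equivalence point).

3.52

Initial n(HC3H5O3) = 0.3590 x 0.03705 = 0.01330 mol.
n(KOH) added = 0.1266 x 0.03345 = 0.004235 mol, converting that many moles of HC3H5O3 to C3H5O3-.
Remaining n(HC3H5O3) = 0.009066 mol; n(C3H5O3-) = 0.004235 mol.
By Henderson-Hasselbalch, pH = pKa + log([A^-]/[HA]) = 3.85 + log(0.004235/0.009066) = 3.85 + (-0.33) = 3.52.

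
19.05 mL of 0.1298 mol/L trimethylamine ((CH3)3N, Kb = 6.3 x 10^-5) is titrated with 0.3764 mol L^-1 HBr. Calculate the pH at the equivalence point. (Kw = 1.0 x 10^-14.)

n((CH3)3N) = 0.1298 x 0.01905 = 0.002473 mol; V(HBr) at equivalence = 0.002473/0.3764 = 0.006569 L.
At equivalence the base is fully converted to (CH3)3NH+; total volume = 0.02562 L, so [(CH3)3NH+] = 0.002473/0.02562 = 0.09652 M.
Ka((CH3)3NH+) = Kw/Kb = 1.0e-14 / 6.3 x 10^-5 = 1.59e-10.
[H^+] = sqrt(Ka x [(CH3)3NH+]) = sqrt(1.59e-10 x 0.09652) = 3.91e-6 M.
pH = -log(3.91e-6) = 5.41.

5.41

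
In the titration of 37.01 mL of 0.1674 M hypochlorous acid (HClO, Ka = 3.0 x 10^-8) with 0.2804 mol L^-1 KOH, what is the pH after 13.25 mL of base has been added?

7.70

Initial n(HClO) = 0.1674 x 0.03701 = 0.006195 mol.
n(KOH) added = 0.2804 x 0.01325 = 0.003715 mol, converting that many moles of HClO to ClO-.
Remaining n(HClO) = 0.002480 mol; n(ClO-) = 0.003715 mol.
By Henderson-Hasselbalch, pH = pKa + log([A^-]/[HA]) = 7.52 + log(0.003715/0.002480) = 7.52 + (+0.18) = 7.70.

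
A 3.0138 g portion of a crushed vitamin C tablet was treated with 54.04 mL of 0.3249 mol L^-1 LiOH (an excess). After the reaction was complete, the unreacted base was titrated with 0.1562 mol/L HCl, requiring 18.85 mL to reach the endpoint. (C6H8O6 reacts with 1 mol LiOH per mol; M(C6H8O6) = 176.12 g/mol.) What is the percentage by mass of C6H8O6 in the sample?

Total n(LiOH) added = 0.3249 x 0.05404 = 0.01756 mol.
n(HCl) used = 0.1562 x 0.01885 = 0.002944 mol, which equals the excess n(LiOH).
So n(LiOH) consumed by the sample = 0.01756 - 0.002944 = 0.01461 mol.
n(C6H8O6) = 0.01461 / 1 = 0.01461 mol.
mass C6H8O6 = 0.01461 x 176.12 = 2.574 g, so %C6H8O6 = 2.574/3.0138 x 100 = 85.4%.

85.4%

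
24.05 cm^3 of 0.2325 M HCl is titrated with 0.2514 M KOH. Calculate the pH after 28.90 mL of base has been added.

12.50

n(acid) = 0.2325 x 0.02405 = 0.005592 mol; n(KOH) added = 0.2514 x 0.02890 = 0.007265 mol.
Base is in excess by 0.007265 - 0.005592 = 0.001674 mol in a total volume of 0.05295 L.
[OH^-] = 0.001674/0.05295 = 0.03161 M, so pOH = 1.50 and pH = 14.00 - 1.50 = 12.50.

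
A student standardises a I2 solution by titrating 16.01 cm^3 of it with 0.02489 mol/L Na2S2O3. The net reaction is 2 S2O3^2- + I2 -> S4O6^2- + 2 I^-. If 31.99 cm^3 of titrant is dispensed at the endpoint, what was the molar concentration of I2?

n(Na2S2O3) = 0.02489 x 0.03199 = 0.0007962 mol.
From the balanced equation, 2 mol Na2S2O3 reacts with 1 mol I2, so n(I2) = 0.0007962 x 1/2 = 0.0003981 mol.
[I2] = 0.0003981 / 0.01601 L = 0.0249 M.

0.0249 M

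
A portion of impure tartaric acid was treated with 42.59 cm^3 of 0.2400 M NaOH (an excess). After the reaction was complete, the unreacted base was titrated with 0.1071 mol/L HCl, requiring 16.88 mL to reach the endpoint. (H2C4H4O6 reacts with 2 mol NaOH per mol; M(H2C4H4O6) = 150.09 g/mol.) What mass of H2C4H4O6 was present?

0.631 g

Total n(NaOH) added = 0.2400 x 0.04259 = 0.01022 mol.
n(HCl) used = 0.1071 x 0.01688 = 0.001808 mol, which equals the excess n(NaOH).
So n(NaOH) consumed by the sample = 0.01022 - 0.001808 = 0.008414 mol.
n(H2C4H4O6) = 0.008414 / 2 = 0.004207 mol.
mass = 0.004207 mol x 150.09 g/mol = 0.631 g.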